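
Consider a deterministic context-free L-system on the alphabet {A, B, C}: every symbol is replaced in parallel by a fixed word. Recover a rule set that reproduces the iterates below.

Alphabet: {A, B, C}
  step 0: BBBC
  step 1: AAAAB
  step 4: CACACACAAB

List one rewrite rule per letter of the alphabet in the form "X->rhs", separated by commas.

A->C, B->A, C->AB

  step 0 ⇒ step 1: BBBC ⇒ A·A·A·AB
    B ↦ A
    C ↦ AB
    A ↦ C  (constrained at step 1)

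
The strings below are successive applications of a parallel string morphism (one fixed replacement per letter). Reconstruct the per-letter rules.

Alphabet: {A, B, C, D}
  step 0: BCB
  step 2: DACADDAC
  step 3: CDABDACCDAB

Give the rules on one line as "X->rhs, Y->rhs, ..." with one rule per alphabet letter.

  step 2 ⇒ step 3: DACADDAC ⇒ C·DA·B·DA·C·C·DA·B
    A ↦ DA
    C ↦ B
    D ↦ C
    B ↦ AD  (constrained at step 0)

A->DA, B->AD, C->B, D->C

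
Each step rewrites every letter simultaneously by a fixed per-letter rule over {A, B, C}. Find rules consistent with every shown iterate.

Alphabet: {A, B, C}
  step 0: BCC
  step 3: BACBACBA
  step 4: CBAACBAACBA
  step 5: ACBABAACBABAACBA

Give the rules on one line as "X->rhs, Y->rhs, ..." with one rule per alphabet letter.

  step 4 ⇒ step 5: CBAACBAACBA ⇒ A·C·BA·BA·A·C·BA·BA·A·C·BA
    A ↦ BA
    B ↦ C
    C ↦ A

A->BA, B->C, C->A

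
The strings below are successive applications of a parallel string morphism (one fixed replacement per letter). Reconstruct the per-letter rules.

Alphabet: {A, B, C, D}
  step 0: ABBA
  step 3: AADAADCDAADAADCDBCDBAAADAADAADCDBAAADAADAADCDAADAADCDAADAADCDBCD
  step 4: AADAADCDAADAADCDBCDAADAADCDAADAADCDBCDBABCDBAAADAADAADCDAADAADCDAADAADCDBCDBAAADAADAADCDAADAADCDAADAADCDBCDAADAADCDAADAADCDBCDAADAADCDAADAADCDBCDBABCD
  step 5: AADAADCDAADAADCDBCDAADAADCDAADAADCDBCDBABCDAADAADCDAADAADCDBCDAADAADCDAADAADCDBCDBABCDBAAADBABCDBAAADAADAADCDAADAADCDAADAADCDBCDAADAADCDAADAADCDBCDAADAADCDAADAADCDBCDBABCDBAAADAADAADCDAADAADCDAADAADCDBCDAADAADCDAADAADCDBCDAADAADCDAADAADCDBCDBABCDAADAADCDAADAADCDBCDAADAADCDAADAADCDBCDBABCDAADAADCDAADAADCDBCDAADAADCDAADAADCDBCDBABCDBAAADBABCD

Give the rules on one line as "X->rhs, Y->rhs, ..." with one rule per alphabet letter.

  step 4 ⇒ step 5: AADAADCDAADAADCDBCDAADAADCDAADAADCDBCDBABCDBAAADAADAADCDAADAADCDAADAADCDBCDBAAADAADAADCDAADAADCDAADAADCDBCDAADAADCDAADAADCDBCDAADAADCDAADAADCDBCDBABCD ⇒ AAD·AAD·CD·AAD·AAD·CD·B·CD·AAD·AAD·CD·AAD·AAD·CD·B·CD·BA·B·CD·AAD·AAD·CD·AAD·AAD·CD·B·CD·AAD·AAD·CD·AAD·AAD·CD·B·CD·BA·B·CD·BA·AAD·BA·B·CD·BA·AAD·AAD·AAD·CD·AAD·AAD·CD·AAD·AAD·CD·B·CD·AAD·AAD·CD·AAD·AAD·CD·B·CD·AAD·AAD·CD·AAD·AAD·CD·B·CD·BA·B·CD·BA·AAD·AAD·AAD·CD·AAD·AAD·CD·AAD·AAD·CD·B·CD·AAD·AAD·CD·AAD·AAD·CD·B·CD·AAD·AAD·CD·AAD·AAD·CD·B·CD·BA·B·CD·AAD·AAD·CD·AAD·AAD·CD·B·CD·AAD·AAD·CD·AAD·AAD·CD·B·CD·BA·B·CD·AAD·AAD·CD·AAD·AAD·CD·B·CD·AAD·AAD·CD·AAD·AAD·CD·B·CD·BA·B·CD·BA·AAD·BA·B·CD
    A ↦ AAD
    B ↦ BA
    C ↦ B
    D ↦ CD

A->AAD, B->BA, C->B, D->CD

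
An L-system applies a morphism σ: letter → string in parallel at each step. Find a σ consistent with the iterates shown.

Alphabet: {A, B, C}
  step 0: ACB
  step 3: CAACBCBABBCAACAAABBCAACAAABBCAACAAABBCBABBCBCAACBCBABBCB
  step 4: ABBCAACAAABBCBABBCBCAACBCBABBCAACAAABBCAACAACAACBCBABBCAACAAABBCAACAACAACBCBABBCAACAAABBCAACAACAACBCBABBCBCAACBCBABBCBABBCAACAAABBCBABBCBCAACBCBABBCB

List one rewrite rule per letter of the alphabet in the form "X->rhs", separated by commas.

  step 3 ⇒ step 4: CAACBCBABBCAACAAABBCAACAAABBCAACAAABBCBABBCBCAACBCBABBCB ⇒ ABB·CAA·CAA·ABB·CB·ABB·CB·CAA·CB·CB·ABB·CAA·CAA·ABB·CAA·CAA·CAA·CB·CB·ABB·CAA·CAA·ABB·CAA·CAA·CAA·CB·CB·ABB·CAA·CAA·ABB·CAA·CAA·CAA·CB·CB·ABB·CB·CAA·CB·CB·ABB·CB·ABB·CAA·CAA·ABB·CB·ABB·CB·CAA·CB·CB·ABB·CB
    A ↦ CAA
    B ↦ CB
    C ↦ ABB

A->CAA, B->CB, C->ABB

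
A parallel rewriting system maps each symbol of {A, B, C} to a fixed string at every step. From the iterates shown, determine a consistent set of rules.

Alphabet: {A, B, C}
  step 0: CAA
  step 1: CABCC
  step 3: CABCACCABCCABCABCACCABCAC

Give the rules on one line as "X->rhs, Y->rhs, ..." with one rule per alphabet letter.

A->C, B->AC, C->CAB

  step 0 ⇒ step 1: CAA ⇒ CAB·C·C
    A ↦ C
    C ↦ CAB
    B ↦ AC  (constrained at step 1)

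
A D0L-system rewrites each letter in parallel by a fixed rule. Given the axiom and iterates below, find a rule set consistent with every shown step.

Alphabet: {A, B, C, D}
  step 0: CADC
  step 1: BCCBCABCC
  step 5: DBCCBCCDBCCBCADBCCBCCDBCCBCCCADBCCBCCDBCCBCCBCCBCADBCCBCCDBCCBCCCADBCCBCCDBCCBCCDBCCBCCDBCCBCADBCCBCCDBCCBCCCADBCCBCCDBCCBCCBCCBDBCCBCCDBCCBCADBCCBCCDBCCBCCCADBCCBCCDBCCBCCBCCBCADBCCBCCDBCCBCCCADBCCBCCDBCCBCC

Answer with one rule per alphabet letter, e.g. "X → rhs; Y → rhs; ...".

A->B, B->D, C->BCC, D->CA

  step 0 ⇒ step 1: CADC ⇒ BCC·B·CA·BCC
    A ↦ B
    C ↦ BCC
    D ↦ CA
    B ↦ D  (constrained at step 1)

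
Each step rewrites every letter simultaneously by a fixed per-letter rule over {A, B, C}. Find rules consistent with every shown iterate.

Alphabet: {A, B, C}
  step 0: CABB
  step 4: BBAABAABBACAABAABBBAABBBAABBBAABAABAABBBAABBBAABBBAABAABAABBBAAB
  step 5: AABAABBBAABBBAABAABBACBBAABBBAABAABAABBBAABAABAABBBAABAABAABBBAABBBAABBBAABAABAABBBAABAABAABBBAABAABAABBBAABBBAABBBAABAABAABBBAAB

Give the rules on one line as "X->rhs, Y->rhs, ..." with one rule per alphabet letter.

  step 4 ⇒ step 5: BBAABAABBACAABAABBBAABBBAABBBAABAABAABBBAABBBAABBBAABAABAABBBAAB ⇒ AAB·AAB·B·B·AAB·B·B·AAB·AAB·B·AC·B·B·AAB·B·B·AAB·AAB·AAB·B·B·AAB·AAB·AAB·B·B·AAB·AAB·AAB·B·B·AAB·B·B·AAB·B·B·AAB·AAB·AAB·B·B·AAB·AAB·AAB·B·B·AAB·AAB·AAB·B·B·AAB·B·B·AAB·B·B·AAB·AAB·AAB·B·B·AAB
    A ↦ B
    B ↦ AAB
    C ↦ AC

A->B, B->AAB, C->AC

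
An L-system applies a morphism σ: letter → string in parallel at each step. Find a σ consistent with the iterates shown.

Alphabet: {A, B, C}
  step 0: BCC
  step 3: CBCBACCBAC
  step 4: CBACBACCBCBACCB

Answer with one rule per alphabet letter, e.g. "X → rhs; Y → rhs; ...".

A->C, B->A, C->CB

  step 3 ⇒ step 4: CBCBACCBAC ⇒ CB·A·CB·A·C·CB·CB·A·C·CB
    A ↦ C
    B ↦ A
    C ↦ CB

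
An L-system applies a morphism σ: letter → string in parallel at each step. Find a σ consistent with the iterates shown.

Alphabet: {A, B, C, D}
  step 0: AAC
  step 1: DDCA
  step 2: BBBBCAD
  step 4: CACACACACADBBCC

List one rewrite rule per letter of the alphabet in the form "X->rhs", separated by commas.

  step 1 ⇒ step 2: DDCA ⇒ BB·BB·CA·D
    A ↦ D
    C ↦ CA
    D ↦ BB
    B ↦ C  (constrained at step 2)

A->D, B->C, C->CA, D->BB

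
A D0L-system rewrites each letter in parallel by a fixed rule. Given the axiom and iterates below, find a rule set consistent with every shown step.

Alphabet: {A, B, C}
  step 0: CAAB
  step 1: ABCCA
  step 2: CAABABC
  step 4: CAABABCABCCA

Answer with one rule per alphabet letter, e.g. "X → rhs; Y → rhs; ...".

  step 1 ⇒ step 2: ABCCA ⇒ C·A·AB·AB·C
    A ↦ C
    B ↦ A
    C ↦ AB

A->C, B->A, C->AB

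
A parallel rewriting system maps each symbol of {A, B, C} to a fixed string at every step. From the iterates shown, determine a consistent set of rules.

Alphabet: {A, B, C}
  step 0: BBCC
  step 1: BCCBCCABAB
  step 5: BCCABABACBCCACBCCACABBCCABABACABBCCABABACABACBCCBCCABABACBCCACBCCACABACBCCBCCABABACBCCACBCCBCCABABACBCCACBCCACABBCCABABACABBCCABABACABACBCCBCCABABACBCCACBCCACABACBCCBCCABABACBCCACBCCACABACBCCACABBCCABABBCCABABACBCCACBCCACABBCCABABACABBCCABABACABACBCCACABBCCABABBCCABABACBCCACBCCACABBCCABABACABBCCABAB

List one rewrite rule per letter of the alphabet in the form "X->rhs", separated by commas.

  step 0 ⇒ step 1: BBCC ⇒ BCC·BCC·AB·AB
    B ↦ BCC
    C ↦ AB
    A ↦ AC  (constrained at step 1)

A->AC, B->BCC, C->AB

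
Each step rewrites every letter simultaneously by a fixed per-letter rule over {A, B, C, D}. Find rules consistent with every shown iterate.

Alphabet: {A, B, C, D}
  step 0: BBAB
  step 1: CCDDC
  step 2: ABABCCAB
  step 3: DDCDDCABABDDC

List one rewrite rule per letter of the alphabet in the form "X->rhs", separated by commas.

  step 2 ⇒ step 3: ABABCCAB ⇒ DD·C·DD·C·AB·AB·DD·C
    A ↦ DD
    B ↦ C
    C ↦ AB
  step 1 ⇒ step 2: CCDDC ⇒ AB·AB·C·C·AB
    D ↦ C

A->DD, B->C, C->AB, D->C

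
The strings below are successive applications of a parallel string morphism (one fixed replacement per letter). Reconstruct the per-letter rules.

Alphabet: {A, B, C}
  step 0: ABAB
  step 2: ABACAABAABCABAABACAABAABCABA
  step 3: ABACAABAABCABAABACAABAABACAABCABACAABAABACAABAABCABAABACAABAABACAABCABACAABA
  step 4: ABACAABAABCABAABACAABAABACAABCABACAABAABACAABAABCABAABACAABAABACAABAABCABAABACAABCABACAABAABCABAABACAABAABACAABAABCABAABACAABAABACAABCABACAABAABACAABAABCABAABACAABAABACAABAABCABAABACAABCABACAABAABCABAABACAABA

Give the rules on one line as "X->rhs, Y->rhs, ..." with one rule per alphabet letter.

  step 3 ⇒ step 4: ABACAABAABCABAABACAABAABACAABCABACAABAABACAABAABCABAABACAABAABACAABCABACAABA ⇒ ABA·CA·ABA·ABC·ABA·ABA·CA·ABA·ABA·CA·ABC·ABA·CA·ABA·ABA·CA·ABA·ABC·ABA·ABA·CA·ABA·ABA·CA·ABA·ABC·ABA·ABA·CA·ABC·ABA·CA·ABA·ABC·ABA·ABA·CA·ABA·ABA·CA·ABA·ABC·ABA·ABA·CA·ABA·ABA·CA·ABC·ABA·CA·ABA·ABA·CA·ABA·ABC·ABA·ABA·CA·ABA·ABA·CA·ABA·ABC·ABA·ABA·CA·ABC·ABA·CA·ABA·ABC·ABA·ABA·CA·ABA
    A ↦ ABA
    B ↦ CA
    C ↦ ABC

A->ABA, B->CA, C->ABC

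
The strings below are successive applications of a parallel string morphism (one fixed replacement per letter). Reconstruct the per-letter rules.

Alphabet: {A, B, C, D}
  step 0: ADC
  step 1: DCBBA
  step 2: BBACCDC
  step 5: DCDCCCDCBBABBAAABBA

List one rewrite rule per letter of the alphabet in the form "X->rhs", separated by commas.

A->DC, B->C, C->A, D->BB

  step 1 ⇒ step 2: DCBBA ⇒ BB·A·C·C·DC
    A ↦ DC
    B ↦ C
    C ↦ A
    D ↦ BB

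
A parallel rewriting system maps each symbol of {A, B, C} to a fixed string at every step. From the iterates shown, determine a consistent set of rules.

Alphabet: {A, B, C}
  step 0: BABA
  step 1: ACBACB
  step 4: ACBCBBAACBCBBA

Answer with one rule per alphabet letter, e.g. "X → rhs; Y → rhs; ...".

  step 0 ⇒ step 1: BABA ⇒ A·CB·A·CB
    A ↦ CB
    B ↦ A
    C ↦ B  (constrained at step 1)

A->CB, B->A, C->B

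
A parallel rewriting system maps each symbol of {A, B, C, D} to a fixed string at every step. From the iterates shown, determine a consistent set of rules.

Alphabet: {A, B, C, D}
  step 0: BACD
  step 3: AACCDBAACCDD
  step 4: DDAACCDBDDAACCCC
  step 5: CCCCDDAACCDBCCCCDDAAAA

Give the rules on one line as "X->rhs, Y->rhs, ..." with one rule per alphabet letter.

A->D, B->DB, C->A, D->CC

  step 4 ⇒ step 5: DDAACCDBDDAACCCC ⇒ CC·CC·D·D·A·A·CC·DB·CC·CC·D·D·A·A·A·A
    A ↦ D
    B ↦ DB
    C ↦ A
    D ↦ CC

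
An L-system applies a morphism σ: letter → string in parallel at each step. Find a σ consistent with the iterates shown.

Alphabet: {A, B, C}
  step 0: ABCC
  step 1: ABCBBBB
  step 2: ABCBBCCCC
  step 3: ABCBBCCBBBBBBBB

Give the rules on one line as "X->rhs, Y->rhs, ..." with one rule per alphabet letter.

  step 2 ⇒ step 3: ABCBBCCCC ⇒ AB·C·BB·C·C·BB·BB·BB·BB
    A ↦ AB
    B ↦ C
    C ↦ BB

A->AB, B->C, C->BB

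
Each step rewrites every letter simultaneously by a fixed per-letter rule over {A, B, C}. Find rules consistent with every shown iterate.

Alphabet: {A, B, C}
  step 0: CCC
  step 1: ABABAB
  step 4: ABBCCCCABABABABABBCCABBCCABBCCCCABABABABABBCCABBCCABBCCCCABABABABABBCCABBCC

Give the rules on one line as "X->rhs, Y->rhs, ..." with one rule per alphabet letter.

A->ABB, B->CC, C->AB

  step 0 ⇒ step 1: CCC ⇒ AB·AB·AB
    C ↦ AB
    A ↦ ABB  (constrained at step 1)
    B ↦ CC  (constrained at step 1)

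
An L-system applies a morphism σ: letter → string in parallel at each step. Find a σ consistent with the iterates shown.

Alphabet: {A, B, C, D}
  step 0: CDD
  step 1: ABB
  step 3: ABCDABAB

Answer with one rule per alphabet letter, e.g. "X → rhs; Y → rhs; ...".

A->AB, B->CD, C->A, D->B

  step 0 ⇒ step 1: CDD ⇒ A·B·B
    C ↦ A
    D ↦ B
    A ↦ AB  (constrained at step 1)
    B ↦ CD  (constrained at step 1)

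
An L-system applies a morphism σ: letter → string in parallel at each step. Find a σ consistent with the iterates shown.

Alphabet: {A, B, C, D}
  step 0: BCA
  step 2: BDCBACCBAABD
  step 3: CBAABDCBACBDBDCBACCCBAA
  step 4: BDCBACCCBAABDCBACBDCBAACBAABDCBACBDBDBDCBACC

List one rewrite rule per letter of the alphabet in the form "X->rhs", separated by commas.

A->C, B->CBA, C->BD, D->A

  step 3 ⇒ step 4: CBAABDCBACBDBDCBACCCBAA ⇒ BD·CBA·C·C·CBA·A·BD·CBA·C·BD·CBA·A·CBA·A·BD·CBA·C·BD·BD·BD·CBA·C·C
    A ↦ C
    B ↦ CBA
    C ↦ BD
    D ↦ A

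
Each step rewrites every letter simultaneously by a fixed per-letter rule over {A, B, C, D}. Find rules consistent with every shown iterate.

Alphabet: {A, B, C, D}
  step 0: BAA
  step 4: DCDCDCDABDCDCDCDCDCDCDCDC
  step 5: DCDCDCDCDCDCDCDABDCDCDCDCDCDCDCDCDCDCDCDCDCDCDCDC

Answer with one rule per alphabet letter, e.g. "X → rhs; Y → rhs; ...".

A->D, B->AB, C->DC, D->DC

  step 4 ⇒ step 5: DCDCDCDABDCDCDCDCDCDCDCDC ⇒ DC·DC·DC·DC·DC·DC·DC·D·AB·DC·DC·DC·DC·DC·DC·DC·DC·DC·DC·DC·DC·DC·DC·DC·DC
    A ↦ D
    B ↦ AB
    C ↦ DC
    D ↦ DC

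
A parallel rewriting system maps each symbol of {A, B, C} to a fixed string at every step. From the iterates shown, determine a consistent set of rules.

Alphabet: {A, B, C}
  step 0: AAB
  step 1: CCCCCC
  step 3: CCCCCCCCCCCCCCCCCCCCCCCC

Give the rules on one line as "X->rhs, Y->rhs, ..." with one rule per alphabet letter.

  step 0 ⇒ step 1: AAB ⇒ CC·CC·CC
    A ↦ CC
    B ↦ CC
    C ↦ AB  (constrained at step 1)

A->CC, B->CC, C->AB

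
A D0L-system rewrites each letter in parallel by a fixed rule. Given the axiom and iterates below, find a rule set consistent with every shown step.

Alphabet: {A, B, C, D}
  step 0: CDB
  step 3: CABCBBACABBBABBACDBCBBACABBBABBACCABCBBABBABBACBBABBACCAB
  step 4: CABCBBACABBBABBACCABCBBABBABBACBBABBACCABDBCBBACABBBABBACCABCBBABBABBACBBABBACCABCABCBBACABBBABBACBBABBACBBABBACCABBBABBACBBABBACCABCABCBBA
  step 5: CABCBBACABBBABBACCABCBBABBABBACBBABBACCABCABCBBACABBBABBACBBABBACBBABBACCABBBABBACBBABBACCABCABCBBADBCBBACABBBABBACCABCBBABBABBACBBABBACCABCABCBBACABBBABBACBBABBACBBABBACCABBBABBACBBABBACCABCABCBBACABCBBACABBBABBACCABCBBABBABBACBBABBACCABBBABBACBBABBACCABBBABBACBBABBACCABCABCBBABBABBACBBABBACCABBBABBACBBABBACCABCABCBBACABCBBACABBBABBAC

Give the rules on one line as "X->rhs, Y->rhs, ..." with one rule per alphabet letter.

A->C, B->BBA, C->CAB, D->DBC

  step 4 ⇒ step 5: CABCBBACABBBABBACCABCBBABBABBACBBABBACCABDBCBBACABBBABBACCABCBBABBABBACBBABBACCABCABCBBACABBBABBACBBABBACBBABBACCABBBABBACBBABBACCABCABCBBA ⇒ CAB·C·BBA·CAB·BBA·BBA·C·CAB·C·BBA·BBA·BBA·C·BBA·BBA·C·CAB·CAB·C·BBA·CAB·BBA·BBA·C·BBA·BBA·C·BBA·BBA·C·CAB·BBA·BBA·C·BBA·BBA·C·CAB·CAB·C·BBA·DBC·BBA·CAB·BBA·BBA·C·CAB·C·BBA·BBA·BBA·C·BBA·BBA·C·CAB·CAB·C·BBA·CAB·BBA·BBA·C·BBA·BBA·C·BBA·BBA·C·CAB·BBA·BBA·C·BBA·BBA·C·CAB·CAB·C·BBA·CAB·C·BBA·CAB·BBA·BBA·C·CAB·C·BBA·BBA·BBA·C·BBA·BBA·C·CAB·BBA·BBA·C·BBA·BBA·C·CAB·BBA·BBA·C·BBA·BBA·C·CAB·CAB·C·BBA·BBA·BBA·C·BBA·BBA·C·CAB·BBA·BBA·C·BBA·BBA·C·CAB·CAB·C·BBA·CAB·C·BBA·CAB·BBA·BBA·C
    A ↦ C
    B ↦ BBA
    C ↦ CAB
    D ↦ DBC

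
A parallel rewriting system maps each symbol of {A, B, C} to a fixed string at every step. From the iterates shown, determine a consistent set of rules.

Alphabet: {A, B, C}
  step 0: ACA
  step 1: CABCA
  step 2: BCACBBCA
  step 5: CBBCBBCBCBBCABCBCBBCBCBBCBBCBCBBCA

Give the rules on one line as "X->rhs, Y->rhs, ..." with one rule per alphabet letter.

A->CA, B->CB, C->B

  step 1 ⇒ step 2: CABCA ⇒ B·CA·CB·B·CA
    A ↦ CA
    B ↦ CB
    C ↦ B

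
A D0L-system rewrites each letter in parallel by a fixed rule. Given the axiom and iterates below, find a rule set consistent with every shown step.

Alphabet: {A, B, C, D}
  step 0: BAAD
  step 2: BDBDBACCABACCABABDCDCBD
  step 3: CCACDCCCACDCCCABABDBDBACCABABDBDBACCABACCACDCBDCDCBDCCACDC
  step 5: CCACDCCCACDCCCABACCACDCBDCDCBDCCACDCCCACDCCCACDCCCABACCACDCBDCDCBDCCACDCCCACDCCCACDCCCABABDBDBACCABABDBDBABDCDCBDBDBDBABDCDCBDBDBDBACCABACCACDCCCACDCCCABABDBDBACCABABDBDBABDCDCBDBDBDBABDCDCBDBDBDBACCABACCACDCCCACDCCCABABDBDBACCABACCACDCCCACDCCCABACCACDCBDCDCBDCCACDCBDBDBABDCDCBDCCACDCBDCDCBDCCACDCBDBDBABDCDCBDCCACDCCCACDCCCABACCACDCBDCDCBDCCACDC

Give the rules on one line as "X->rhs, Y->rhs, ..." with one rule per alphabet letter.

A->BA, B->CCA, C->BD, D->CDC

  step 2 ⇒ step 3: BDBDBACCABACCABABDCDCBD ⇒ CCA·CDC·CCA·CDC·CCA·BA·BD·BD·BA·CCA·BA·BD·BD·BA·CCA·BA·CCA·CDC·BD·CDC·BD·CCA·CDC
    A ↦ BA
    B ↦ CCA
    C ↦ BD
    D ↦ CDC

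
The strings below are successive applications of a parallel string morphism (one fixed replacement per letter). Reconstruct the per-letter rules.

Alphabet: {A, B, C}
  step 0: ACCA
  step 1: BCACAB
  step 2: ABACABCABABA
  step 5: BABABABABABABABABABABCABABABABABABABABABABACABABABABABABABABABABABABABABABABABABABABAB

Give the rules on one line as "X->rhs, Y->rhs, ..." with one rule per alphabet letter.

A->B, B->ABA, C->CA

  step 1 ⇒ step 2: BCACAB ⇒ ABA·CA·B·CA·B·ABA
    A ↦ B
    B ↦ ABA
    C ↦ CA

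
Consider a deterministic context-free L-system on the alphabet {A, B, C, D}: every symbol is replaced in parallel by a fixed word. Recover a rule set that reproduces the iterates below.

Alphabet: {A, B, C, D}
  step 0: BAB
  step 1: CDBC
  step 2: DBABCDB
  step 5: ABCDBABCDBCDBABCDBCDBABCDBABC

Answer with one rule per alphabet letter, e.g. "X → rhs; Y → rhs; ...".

A->DB, B->C, C->DB, D->AB

  step 1 ⇒ step 2: CDBC ⇒ DB·AB·C·DB
    B ↦ C
    C ↦ DB
    D ↦ AB
  step 0 ⇒ step 1: BAB ⇒ C·DB·C
    A ↦ DB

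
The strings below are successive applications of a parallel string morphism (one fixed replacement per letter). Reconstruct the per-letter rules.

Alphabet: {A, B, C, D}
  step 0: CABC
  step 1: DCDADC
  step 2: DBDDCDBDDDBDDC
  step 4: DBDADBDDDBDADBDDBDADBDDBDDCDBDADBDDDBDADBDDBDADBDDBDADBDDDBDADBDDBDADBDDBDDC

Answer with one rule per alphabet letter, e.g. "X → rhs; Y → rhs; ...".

A->D, B->A, C->DC, D->DBD

  step 1 ⇒ step 2: DCDADC ⇒ DBD·DC·DBD·D·DBD·DC
    A ↦ D
    C ↦ DC
    D ↦ DBD
  step 0 ⇒ step 1: CABC ⇒ DC·D·A·DC
    B ↦ A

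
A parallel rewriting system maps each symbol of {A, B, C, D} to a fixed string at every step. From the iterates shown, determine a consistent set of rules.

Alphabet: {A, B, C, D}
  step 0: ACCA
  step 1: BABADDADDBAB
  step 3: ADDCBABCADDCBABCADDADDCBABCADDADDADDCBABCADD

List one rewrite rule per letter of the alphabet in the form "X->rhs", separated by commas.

  step 0 ⇒ step 1: ACCA ⇒ BAB·ADD·ADD·BAB
    A ↦ BAB
    C ↦ ADD
    B ↦ C  (constrained at step 1)
    D ↦ C  (constrained at step 1)

A->BAB, B->C, C->ADD, D->C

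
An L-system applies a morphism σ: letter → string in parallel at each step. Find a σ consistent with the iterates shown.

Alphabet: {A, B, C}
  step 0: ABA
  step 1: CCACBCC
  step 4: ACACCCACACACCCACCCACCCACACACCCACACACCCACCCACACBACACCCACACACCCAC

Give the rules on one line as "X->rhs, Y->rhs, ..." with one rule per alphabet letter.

A->CC, B->ACB, C->AC

  step 0 ⇒ step 1: ABA ⇒ CC·ACB·CC
    A ↦ CC
    B ↦ ACB
    C ↦ AC  (constrained at step 1)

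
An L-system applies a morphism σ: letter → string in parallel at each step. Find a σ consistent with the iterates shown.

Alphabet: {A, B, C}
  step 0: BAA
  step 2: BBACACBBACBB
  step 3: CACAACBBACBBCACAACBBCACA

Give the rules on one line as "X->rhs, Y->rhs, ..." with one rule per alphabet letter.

  step 2 ⇒ step 3: BBACACBBACBB ⇒ CA·CA·AC·BB·AC·BB·CA·CA·AC·BB·CA·CA
    A ↦ AC
    B ↦ CA
    C ↦ BB

A->AC, B->CA, C->BB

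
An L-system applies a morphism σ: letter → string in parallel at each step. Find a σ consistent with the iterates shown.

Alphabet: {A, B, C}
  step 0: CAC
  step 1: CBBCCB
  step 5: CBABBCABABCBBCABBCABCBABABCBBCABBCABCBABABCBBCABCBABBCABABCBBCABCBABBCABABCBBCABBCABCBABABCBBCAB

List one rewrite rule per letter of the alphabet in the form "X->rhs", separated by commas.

A->BC, B->AB, C->CB

  step 0 ⇒ step 1: CAC ⇒ CB·BC·CB
    A ↦ BC
    C ↦ CB
    B ↦ AB  (constrained at step 1)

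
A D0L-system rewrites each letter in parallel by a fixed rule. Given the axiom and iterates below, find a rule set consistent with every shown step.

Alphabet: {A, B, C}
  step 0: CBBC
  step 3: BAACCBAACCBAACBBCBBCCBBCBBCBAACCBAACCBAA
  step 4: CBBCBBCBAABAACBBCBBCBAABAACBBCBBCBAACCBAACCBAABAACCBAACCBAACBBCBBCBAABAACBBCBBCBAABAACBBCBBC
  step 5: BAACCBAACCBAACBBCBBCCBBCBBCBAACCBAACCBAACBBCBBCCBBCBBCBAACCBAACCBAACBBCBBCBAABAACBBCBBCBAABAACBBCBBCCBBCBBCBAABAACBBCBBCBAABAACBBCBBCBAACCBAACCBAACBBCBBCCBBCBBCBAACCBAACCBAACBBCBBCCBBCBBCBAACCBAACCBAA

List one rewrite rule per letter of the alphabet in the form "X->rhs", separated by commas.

  step 4 ⇒ step 5: CBBCBBCBAABAACBBCBBCBAABAACBBCBBCBAACCBAACCBAABAACCBAACCBAACBBCBBCBAABAACBBCBBCBAABAACBBCBBC ⇒ BAA·C·C·BAA·C·C·BAA·C·BBC·BBC·C·BBC·BBC·BAA·C·C·BAA·C·C·BAA·C·BBC·BBC·C·BBC·BBC·BAA·C·C·BAA·C·C·BAA·C·BBC·BBC·BAA·BAA·C·BBC·BBC·BAA·BAA·C·BBC·BBC·C·BBC·BBC·BAA·BAA·C·BBC·BBC·BAA·BAA·C·BBC·BBC·BAA·C·C·BAA·C·C·BAA·C·BBC·BBC·C·BBC·BBC·BAA·C·C·BAA·C·C·BAA·C·BBC·BBC·C·BBC·BBC·BAA·C·C·BAA·C·C·BAA
    A ↦ BBC
    B ↦ C
    C ↦ BAA

A->BBC, B->C, C->BAA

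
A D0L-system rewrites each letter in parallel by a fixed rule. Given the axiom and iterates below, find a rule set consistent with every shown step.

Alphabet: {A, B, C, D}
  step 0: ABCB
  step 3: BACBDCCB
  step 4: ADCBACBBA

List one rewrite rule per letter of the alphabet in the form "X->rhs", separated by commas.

A->DC, B->A, C->B, D->C

  step 3 ⇒ step 4: BACBDCCB ⇒ A·DC·B·A·C·B·B·A
    A ↦ DC
    B ↦ A
    C ↦ B
    D ↦ C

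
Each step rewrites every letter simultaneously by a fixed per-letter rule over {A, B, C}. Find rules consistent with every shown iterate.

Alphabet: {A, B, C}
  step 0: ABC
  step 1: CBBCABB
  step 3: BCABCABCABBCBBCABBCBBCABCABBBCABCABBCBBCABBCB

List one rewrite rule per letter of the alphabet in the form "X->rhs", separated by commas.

A->CB, B->BCA, C->BB

  step 0 ⇒ step 1: ABC ⇒ CB·BCA·BB
    A ↦ CB
    B ↦ BCA
    C ↦ BB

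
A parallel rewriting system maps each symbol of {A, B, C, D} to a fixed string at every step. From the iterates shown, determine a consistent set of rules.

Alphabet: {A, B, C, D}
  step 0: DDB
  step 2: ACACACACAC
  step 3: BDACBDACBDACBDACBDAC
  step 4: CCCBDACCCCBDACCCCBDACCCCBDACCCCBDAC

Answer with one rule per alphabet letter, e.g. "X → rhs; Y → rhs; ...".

A->BD, B->C, C->AC, D->CC

  step 3 ⇒ step 4: BDACBDACBDACBDACBDAC ⇒ C·CC·BD·AC·C·CC·BD·AC·C·CC·BD·AC·C·CC·BD·AC·C·CC·BD·AC
    A ↦ BD
    B ↦ C
    C ↦ AC
    D ↦ CC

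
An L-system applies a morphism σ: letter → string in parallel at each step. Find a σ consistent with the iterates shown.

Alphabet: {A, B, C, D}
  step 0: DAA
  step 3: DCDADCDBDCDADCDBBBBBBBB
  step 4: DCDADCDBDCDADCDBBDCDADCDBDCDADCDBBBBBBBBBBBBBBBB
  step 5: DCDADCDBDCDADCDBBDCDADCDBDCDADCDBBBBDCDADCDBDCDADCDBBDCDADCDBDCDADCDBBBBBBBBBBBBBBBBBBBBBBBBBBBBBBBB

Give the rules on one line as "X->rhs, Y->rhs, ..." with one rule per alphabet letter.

A->B, B->BB, C->A, D->DCD

  step 4 ⇒ step 5: DCDADCDBDCDADCDBBDCDADCDBDCDADCDBBBBBBBBBBBBBBBB ⇒ DCD·A·DCD·B·DCD·A·DCD·BB·DCD·A·DCD·B·DCD·A·DCD·BB·BB·DCD·A·DCD·B·DCD·A·DCD·BB·DCD·A·DCD·B·DCD·A·DCD·BB·BB·BB·BB·BB·BB·BB·BB·BB·BB·BB·BB·BB·BB·BB·BB
    A ↦ B
    B ↦ BB
    C ↦ A
    D ↦ DCD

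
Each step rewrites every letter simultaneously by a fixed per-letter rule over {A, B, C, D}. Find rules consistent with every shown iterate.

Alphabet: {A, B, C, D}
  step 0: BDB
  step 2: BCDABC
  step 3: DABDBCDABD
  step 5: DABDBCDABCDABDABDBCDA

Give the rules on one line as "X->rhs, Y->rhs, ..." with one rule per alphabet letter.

  step 2 ⇒ step 3: BCDABC ⇒ DA·BD·B·C·DA·BD
    A ↦ C
    B ↦ DA
    C ↦ BD
    D ↦ B

A->C, B->DA, C->BD, D->B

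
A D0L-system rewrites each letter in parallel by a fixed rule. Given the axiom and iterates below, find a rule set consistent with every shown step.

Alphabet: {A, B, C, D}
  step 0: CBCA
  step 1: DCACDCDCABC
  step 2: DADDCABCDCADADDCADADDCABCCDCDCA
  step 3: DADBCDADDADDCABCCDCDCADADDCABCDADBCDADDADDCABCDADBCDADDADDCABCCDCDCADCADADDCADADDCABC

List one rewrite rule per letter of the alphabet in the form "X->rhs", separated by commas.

A->BC, B->CDC, C->DCA, D->DAD

  step 2 ⇒ step 3: DADDCABCDCADADDCADADDCABCCDCDCA ⇒ DAD·BC·DAD·DAD·DCA·BC·CDC·DCA·DAD·DCA·BC·DAD·BC·DAD·DAD·DCA·BC·DAD·BC·DAD·DAD·DCA·BC·CDC·DCA·DCA·DAD·DCA·DAD·DCA·BC
    A ↦ BC
    B ↦ CDC
    C ↦ DCA
    D ↦ DAD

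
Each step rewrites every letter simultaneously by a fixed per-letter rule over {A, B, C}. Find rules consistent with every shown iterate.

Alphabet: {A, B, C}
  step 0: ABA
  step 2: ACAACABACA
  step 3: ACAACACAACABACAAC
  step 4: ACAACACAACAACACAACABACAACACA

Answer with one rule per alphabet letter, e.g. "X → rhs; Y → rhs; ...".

A->AC, B->AB, C->A

  step 3 ⇒ step 4: ACAACACAACABACAAC ⇒ AC·A·AC·AC·A·AC·A·AC·AC·A·AC·AB·AC·A·AC·AC·A
    A ↦ AC
    B ↦ AB
    C ↦ A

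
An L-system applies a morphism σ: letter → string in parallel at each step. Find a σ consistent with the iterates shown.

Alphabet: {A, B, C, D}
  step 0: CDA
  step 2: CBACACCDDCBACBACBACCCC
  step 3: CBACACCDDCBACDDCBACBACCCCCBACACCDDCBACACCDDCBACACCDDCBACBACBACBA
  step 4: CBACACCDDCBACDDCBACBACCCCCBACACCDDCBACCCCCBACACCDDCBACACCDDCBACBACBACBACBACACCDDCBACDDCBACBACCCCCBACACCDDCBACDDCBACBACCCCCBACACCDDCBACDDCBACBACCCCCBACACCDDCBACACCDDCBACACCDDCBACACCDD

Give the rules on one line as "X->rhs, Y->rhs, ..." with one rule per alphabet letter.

A->CDD, B->CAC, C->CBA, D->CC

  step 3 ⇒ step 4: CBACACCDDCBACDDCBACBACCCCCBACACCDDCBACACCDDCBACACCDDCBACBACBACBA ⇒ CBA·CAC·CDD·CBA·CDD·CBA·CBA·CC·CC·CBA·CAC·CDD·CBA·CC·CC·CBA·CAC·CDD·CBA·CAC·CDD·CBA·CBA·CBA·CBA·CBA·CAC·CDD·CBA·CDD·CBA·CBA·CC·CC·CBA·CAC·CDD·CBA·CDD·CBA·CBA·CC·CC·CBA·CAC·CDD·CBA·CDD·CBA·CBA·CC·CC·CBA·CAC·CDD·CBA·CAC·CDD·CBA·CAC·CDD·CBA·CAC·CDD
    A ↦ CDD
    B ↦ CAC
    C ↦ CBA
    D ↦ CC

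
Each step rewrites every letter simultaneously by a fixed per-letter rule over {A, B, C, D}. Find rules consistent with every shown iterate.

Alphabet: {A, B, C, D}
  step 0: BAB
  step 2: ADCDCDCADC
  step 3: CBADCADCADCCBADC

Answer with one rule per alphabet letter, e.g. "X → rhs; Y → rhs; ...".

A->CB, B->DC, C->DC, D->A

  step 2 ⇒ step 3: ADCDCDCADC ⇒ CB·A·DC·A·DC·A·DC·CB·A·DC
    A ↦ CB
    C ↦ DC
    D ↦ A
    B ↦ DC  (constrained at step 0)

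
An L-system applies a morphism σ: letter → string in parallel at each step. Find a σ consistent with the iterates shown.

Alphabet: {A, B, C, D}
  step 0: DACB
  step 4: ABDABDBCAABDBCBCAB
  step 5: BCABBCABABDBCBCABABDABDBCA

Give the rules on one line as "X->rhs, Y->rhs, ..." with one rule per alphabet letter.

  step 4 ⇒ step 5: ABDABDBCAABDBCBCAB ⇒ BC·A·B·BC·A·B·A·BD·BC·BC·A·B·A·BD·A·BD·BC·A
    A ↦ BC
    B ↦ A
    C ↦ BD
    D ↦ B

A->BC, B->A, C->BD, D->B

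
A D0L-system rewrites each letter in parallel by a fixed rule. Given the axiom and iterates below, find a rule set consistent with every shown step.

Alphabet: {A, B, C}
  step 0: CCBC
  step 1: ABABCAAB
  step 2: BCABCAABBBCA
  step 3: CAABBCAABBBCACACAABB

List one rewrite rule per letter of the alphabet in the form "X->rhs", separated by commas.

  step 2 ⇒ step 3: BCABCAABBBCA ⇒ CA·AB·B·CA·AB·B·B·CA·CA·CA·AB·B
    A ↦ B
    B ↦ CA
    C ↦ AB

A->B, B->CA, C->AB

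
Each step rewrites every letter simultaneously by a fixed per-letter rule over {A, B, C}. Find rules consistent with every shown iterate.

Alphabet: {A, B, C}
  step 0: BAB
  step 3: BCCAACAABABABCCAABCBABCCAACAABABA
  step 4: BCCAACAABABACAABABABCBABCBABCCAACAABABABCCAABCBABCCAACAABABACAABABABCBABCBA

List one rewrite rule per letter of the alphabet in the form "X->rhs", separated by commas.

A->BA, B->BC, C->CAA

  step 3 ⇒ step 4: BCCAACAABABABCCAABCBABCCAACAABABA ⇒ BC·CAA·CAA·BA·BA·CAA·BA·BA·BC·BA·BC·BA·BC·CAA·CAA·BA·BA·BC·CAA·BC·BA·BC·CAA·CAA·BA·BA·CAA·BA·BA·BC·BA·BC·BA
    A ↦ BA
    B ↦ BC
    C ↦ CAA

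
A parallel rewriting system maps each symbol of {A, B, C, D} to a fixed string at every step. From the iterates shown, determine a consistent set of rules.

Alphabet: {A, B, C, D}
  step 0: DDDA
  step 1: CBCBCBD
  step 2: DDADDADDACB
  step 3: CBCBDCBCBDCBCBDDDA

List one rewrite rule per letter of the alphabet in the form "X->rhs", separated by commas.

A->D, B->DA, C->D, D->CB

  step 2 ⇒ step 3: DDADDADDACB ⇒ CB·CB·D·CB·CB·D·CB·CB·D·D·DA
    A ↦ D
    B ↦ DA
    C ↦ D
    D ↦ CB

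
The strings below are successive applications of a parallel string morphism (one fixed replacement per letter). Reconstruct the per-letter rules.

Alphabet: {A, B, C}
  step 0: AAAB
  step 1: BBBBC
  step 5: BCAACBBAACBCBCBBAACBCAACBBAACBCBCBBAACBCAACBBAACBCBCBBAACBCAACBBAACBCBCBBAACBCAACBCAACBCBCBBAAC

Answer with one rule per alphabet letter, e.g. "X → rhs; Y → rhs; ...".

A->B, B->BC, C->AAC

  step 0 ⇒ step 1: AAAB ⇒ B·B·B·BC
    A ↦ B
    B ↦ BC
    C ↦ AAC  (constrained at step 1)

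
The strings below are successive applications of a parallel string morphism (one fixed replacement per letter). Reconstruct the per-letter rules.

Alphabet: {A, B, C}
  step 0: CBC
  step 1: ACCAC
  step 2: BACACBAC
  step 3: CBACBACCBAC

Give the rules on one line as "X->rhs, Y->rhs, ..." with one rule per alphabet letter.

A->B, B->C, C->AC

  step 2 ⇒ step 3: BACACBAC ⇒ C·B·AC·B·AC·C·B·AC
    A ↦ B
    B ↦ C
    C ↦ AC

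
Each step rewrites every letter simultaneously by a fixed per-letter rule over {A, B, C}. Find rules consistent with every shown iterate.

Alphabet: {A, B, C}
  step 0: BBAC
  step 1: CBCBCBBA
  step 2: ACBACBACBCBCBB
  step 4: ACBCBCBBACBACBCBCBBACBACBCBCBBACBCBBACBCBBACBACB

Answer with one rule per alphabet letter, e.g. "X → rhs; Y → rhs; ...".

  step 1 ⇒ step 2: CBCBCBBA ⇒ A·CB·A·CB·A·CB·CB·CBB
    A ↦ CBB
    B ↦ CB
    C ↦ A

A->CBB, B->CB, C->A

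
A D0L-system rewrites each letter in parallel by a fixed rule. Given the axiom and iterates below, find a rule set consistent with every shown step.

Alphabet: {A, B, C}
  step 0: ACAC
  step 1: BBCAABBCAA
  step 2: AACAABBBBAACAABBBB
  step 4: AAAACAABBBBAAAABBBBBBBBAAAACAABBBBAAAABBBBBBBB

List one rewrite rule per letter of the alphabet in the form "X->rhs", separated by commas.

A->BB, B->A, C->CAA

  step 1 ⇒ step 2: BBCAABBCAA ⇒ A·A·CAA·BB·BB·A·A·CAA·BB·BB
    A ↦ BB
    B ↦ A
    C ↦ CAA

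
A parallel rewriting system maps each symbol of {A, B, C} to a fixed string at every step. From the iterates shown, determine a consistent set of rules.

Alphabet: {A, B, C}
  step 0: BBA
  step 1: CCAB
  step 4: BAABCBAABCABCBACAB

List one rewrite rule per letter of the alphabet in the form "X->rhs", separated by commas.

A->AB, B->C, C->BA

  step 0 ⇒ step 1: BBA ⇒ C·C·AB
    A ↦ AB
    B ↦ C
    C ↦ BA  (constrained at step 1)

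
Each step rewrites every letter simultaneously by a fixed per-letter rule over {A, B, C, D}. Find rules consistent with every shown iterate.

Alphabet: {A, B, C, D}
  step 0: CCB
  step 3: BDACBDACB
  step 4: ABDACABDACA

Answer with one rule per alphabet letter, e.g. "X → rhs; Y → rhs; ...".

  step 3 ⇒ step 4: BDACBDACB ⇒ A·B·D·AC·A·B·D·AC·A
    A ↦ D
    B ↦ A
    C ↦ AC
    D ↦ B

A->D, B->A, C->AC, D->B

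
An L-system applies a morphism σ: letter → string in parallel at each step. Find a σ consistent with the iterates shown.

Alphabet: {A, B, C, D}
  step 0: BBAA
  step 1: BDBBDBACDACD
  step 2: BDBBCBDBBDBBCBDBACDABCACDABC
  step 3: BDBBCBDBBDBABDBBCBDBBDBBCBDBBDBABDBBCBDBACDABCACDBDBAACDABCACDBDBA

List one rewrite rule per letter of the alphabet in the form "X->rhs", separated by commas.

A->ACD, B->BDB, C->A, D->BC

  step 2 ⇒ step 3: BDBBCBDBBDBBCBDBACDABCACDABC ⇒ BDB·BC·BDB·BDB·A·BDB·BC·BDB·BDB·BC·BDB·BDB·A·BDB·BC·BDB·ACD·A·BC·ACD·BDB·A·ACD·A·BC·ACD·BDB·A
    A ↦ ACD
    B ↦ BDB
    C ↦ A
    D ↦ BC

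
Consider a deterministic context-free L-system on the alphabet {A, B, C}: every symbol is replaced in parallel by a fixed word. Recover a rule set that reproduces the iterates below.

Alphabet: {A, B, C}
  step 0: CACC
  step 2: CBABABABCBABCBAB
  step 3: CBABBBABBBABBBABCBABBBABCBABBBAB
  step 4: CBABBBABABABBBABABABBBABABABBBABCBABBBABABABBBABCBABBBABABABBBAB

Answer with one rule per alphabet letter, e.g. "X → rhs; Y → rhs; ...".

A->BB, B->AB, C->CB

  step 3 ⇒ step 4: CBABBBABBBABBBABCBABBBABCBABBBAB ⇒ CB·AB·BB·AB·AB·AB·BB·AB·AB·AB·BB·AB·AB·AB·BB·AB·CB·AB·BB·AB·AB·AB·BB·AB·CB·AB·BB·AB·AB·AB·BB·AB
    A ↦ BB
    B ↦ AB
    C ↦ CB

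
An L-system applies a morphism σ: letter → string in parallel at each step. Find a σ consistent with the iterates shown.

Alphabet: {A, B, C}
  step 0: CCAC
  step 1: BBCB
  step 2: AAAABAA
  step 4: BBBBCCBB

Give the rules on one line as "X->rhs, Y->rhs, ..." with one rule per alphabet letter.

A->C, B->AA, C->B

  step 1 ⇒ step 2: BBCB ⇒ AA·AA·B·AA
    B ↦ AA
    C ↦ B
  step 0 ⇒ step 1: CCAC ⇒ B·B·C·B
    A ↦ C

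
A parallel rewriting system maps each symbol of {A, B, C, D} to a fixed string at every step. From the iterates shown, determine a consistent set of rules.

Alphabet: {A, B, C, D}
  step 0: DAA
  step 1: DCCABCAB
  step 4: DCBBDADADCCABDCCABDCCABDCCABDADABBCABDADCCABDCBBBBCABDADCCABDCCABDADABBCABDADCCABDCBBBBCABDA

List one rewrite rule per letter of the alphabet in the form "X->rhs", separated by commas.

A->CAB, B->DA, C->BB, D->DC

  step 0 ⇒ step 1: DAA ⇒ DC·CAB·CAB
    A ↦ CAB
    D ↦ DC
    B ↦ DA  (constrained at step 1)
    C ↦ BB  (constrained at step 1)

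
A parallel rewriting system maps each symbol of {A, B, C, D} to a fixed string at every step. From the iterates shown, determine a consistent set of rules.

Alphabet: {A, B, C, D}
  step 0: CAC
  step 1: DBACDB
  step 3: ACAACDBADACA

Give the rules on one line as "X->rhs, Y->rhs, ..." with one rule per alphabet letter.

A->AC, B->D, C->DB, D->A

  step 0 ⇒ step 1: CAC ⇒ DB·AC·DB
    A ↦ AC
    C ↦ DB
    B ↦ D  (constrained at step 1)
    D ↦ A  (constrained at step 1)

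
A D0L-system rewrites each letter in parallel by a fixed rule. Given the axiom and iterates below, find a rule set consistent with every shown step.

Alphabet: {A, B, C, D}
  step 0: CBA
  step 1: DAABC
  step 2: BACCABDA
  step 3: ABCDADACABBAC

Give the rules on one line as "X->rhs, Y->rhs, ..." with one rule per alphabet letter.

A->C, B->AB, C->DA, D->BA

  step 2 ⇒ step 3: BACCABDA ⇒ AB·C·DA·DA·C·AB·BA·C
    A ↦ C
    B ↦ AB
    C ↦ DA
    D ↦ BA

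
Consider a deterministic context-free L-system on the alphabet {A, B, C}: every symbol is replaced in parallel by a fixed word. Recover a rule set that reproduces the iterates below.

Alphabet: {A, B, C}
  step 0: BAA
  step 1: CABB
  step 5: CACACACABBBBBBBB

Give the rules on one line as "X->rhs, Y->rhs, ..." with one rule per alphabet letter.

  step 0 ⇒ step 1: BAA ⇒ CA·B·B
    A ↦ B
    B ↦ CA
    C ↦ B  (constrained at step 1)

A->B, B->CA, C->B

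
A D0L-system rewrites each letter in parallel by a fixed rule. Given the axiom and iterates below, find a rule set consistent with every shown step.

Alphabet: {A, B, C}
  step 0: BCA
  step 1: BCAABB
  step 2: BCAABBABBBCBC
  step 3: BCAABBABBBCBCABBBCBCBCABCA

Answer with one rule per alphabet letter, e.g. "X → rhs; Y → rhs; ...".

  step 2 ⇒ step 3: BCAABBABBBCBC ⇒ BC·A·ABB·ABB·BC·BC·ABB·BC·BC·BC·A·BC·A
    A ↦ ABB
    B ↦ BC
    C ↦ A

A->ABB, B->BC, C->A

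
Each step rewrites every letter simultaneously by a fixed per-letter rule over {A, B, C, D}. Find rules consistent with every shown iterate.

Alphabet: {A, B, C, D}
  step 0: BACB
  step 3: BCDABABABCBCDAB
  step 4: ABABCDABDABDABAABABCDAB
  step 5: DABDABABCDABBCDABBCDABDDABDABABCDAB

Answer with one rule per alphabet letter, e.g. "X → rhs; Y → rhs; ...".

  step 4 ⇒ step 5: ABABCDABDABDABAABABCDAB ⇒ D·AB·D·AB·A·BC·D·AB·BC·D·AB·BC·D·AB·D·D·AB·D·AB·A·BC·D·AB
    A ↦ D
    B ↦ AB
    C ↦ A
    D ↦ BC

A->D, B->AB, C->A, D->BC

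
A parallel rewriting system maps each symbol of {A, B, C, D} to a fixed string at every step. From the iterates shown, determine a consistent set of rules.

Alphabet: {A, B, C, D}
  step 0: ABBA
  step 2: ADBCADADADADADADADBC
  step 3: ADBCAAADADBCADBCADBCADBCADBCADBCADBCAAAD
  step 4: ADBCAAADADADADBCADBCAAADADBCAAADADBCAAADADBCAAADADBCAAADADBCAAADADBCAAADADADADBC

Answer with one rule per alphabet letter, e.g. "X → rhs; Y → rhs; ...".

  step 3 ⇒ step 4: ADBCAAADADBCADBCADBCADBCADBCADBCADBCAAAD ⇒ AD·BC·AAA·D·AD·AD·AD·BC·AD·BC·AAA·D·AD·BC·AAA·D·AD·BC·AAA·D·AD·BC·AAA·D·AD·BC·AAA·D·AD·BC·AAA·D·AD·BC·AAA·D·AD·AD·AD·BC
    A ↦ AD
    B ↦ AAA
    C ↦ D
    D ↦ BC

A->AD, B->AAA, C->D, D->BC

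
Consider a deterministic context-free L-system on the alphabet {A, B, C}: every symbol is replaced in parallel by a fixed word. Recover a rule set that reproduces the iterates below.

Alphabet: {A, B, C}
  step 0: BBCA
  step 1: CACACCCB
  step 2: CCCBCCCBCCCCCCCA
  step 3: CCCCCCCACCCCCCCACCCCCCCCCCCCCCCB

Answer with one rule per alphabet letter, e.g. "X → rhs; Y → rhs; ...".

A->CB, B->CA, C->CC

  step 2 ⇒ step 3: CCCBCCCBCCCCCCCA ⇒ CC·CC·CC·CA·CC·CC·CC·CA·CC·CC·CC·CC·CC·CC·CC·CB
    A ↦ CB
    B ↦ CA
    C ↦ CC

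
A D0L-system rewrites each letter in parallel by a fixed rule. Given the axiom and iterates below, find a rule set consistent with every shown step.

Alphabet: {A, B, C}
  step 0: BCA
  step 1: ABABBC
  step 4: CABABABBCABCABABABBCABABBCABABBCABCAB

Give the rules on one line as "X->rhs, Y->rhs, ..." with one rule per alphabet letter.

A->C, B->AB, C->ABB

  step 0 ⇒ step 1: BCA ⇒ AB·ABB·C
    A ↦ C
    B ↦ AB
    C ↦ ABB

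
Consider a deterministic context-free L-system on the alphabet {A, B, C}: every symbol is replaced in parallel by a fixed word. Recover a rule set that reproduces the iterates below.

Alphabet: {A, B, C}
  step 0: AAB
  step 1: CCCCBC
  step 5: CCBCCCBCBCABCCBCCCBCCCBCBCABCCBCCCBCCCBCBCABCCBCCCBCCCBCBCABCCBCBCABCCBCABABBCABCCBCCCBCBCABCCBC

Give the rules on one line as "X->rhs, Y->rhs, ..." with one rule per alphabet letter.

A->CC, B->BC, C->AB

  step 0 ⇒ step 1: AAB ⇒ CC·CC·BC
    A ↦ CC
    B ↦ BC
    C ↦ AB  (constrained at step 1)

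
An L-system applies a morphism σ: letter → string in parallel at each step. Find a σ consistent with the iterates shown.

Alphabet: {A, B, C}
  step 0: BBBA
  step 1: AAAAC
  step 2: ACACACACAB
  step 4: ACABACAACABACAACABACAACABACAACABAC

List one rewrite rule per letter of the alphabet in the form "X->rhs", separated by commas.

  step 1 ⇒ step 2: AAAAC ⇒ AC·AC·AC·AC·AB
    A ↦ AC
    C ↦ AB
  step 0 ⇒ step 1: BBBA ⇒ A·A·A·AC
    B ↦ A

A->AC, B->A, C->AB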